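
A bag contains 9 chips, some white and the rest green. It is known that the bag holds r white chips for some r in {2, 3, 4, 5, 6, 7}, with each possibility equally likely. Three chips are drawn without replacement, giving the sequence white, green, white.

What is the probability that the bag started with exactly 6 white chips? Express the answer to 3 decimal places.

Under each hypothesis, the probability of the observed sequence is: P(data | r = 2) = (2/9)(7/8)(1/7) = 1/36; P(data | r = 3) = (3/9)(6/8)(2/7) = 1/14; P(data | r = 4) = (4/9)(5/8)(3/7) = 5/42; P(data | r = 5) = (5/9)(4/8)(4/7) = 10/63; P(data | r = 6) = (6/9)(3/8)(5/7) = 5/28; P(data | r = 7) = (7/9)(2/8)(6/7) = 1/6.
Multiplying each by its prior: 1/6 · 1/36 = 1/216, 1/6 · 1/14 = 1/84, 1/6 · 5/42 = 5/252, 1/6 · 10/63 = 5/189, 1/6 · 5/28 = 5/168, 1/6 · 1/6 = 1/36; summing to 13/108.
So P(r = 6 | data) = (5/168) / (13/108) = 45/182.

0.247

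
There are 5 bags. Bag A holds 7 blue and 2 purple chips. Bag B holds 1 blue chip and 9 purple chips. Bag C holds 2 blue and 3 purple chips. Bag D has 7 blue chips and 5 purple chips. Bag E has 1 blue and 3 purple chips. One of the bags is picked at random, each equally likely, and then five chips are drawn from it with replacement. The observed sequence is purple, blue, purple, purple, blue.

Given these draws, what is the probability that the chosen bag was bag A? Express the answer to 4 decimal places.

The likelihood of the observed sequence under each hypothesis: P(data | bag A) = (2/9)(7/9)(2/9)(2/9)(7/9) = 0.0066386; P(data | bag B) = (9/10)(1/10)(9/10)(9/10)(1/10) = 0.00729; P(data | bag C) = (3/5)(2/5)(3/5)(3/5)(2/5) = 0.03456; P(data | bag D) = (5/12)(7/12)(5/12)(5/12)(7/12) = 0.024615; P(data | bag E) = (3/4)(1/4)(3/4)(3/4)(1/4) = 0.026367.
The prior-weighted likelihoods are 1/5 · 0.0066386 = 0.0013277, 1/5 · 0.00729 = 0.001458, 1/5 · 0.03456 = 0.006912, 1/5 · 0.024615 = 0.004923, 1/5 · 0.026367 = 0.0052734; these sum to 0.019894.
Hence P(bag A | data) = (0.0013277) / (0.019894) = 0.066739.

0.0667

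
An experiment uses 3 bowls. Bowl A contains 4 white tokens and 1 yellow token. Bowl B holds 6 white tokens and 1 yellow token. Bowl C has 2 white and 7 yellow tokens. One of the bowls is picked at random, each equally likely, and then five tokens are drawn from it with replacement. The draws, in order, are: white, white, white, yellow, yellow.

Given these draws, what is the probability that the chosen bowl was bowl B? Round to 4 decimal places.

Under each hypothesis, the probability of the observed sequence is: P(data | bowl A) = (4/5)(4/5)(4/5)(1/5)(1/5) = 0.02048; P(data | bowl B) = (6/7)(6/7)(6/7)(1/7)(1/7) = 0.012852; P(data | bowl C) = (2/9)(2/9)(2/9)(7/9)(7/9) = 0.0066386.
Weighting by the prior gives 1/3 · 0.02048 = 0.0068267, 1/3 · 0.012852 = 0.0042839, 1/3 · 0.0066386 = 0.0022129; summing to 0.013323.
By Bayes' rule, P(bowl B | data) = (0.0042839) / (0.013323) = 0.32153.

0.3215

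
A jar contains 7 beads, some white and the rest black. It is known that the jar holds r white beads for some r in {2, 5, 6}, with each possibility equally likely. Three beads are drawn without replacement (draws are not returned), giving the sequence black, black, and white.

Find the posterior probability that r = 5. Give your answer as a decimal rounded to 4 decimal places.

0.2000

The likelihood of the observed sequence under each hypothesis: P(data | r = 2) = (5/7)(4/6)(2/5) = 4/21; P(data | r = 5) = (2/7)(1/6)(5/5) = 1/21; P(data | r = 6) = (1/7)(0/6) = 0.
Weighting by the prior gives 1/3 · 4/21 = 4/63, 1/3 · 1/21 = 1/63, 1/3 · 0 = 0; with total 5/63.
Hence P(r = 5 | data) = (1/63) / (5/63) = 1/5.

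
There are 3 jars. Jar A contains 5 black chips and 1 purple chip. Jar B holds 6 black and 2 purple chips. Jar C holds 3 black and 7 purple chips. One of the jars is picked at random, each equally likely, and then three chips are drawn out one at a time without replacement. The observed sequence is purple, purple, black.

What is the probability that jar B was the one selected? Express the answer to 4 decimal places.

0.1695

For each hypothesis, P(data | H) works out to: P(data | jar A) = (1/6)(0/5) = 0; P(data | jar B) = (2/8)(1/7)(6/6) = 1/28; P(data | jar C) = (7/10)(6/9)(3/8) = 7/40.
Multiplying each by its prior: 1/3 · 0 = 0, 1/3 · 1/28 = 1/84, 1/3 · 7/40 = 7/120; these sum to 59/840.
By Bayes' rule, P(jar B | data) = (1/84) / (59/840) = 10/59.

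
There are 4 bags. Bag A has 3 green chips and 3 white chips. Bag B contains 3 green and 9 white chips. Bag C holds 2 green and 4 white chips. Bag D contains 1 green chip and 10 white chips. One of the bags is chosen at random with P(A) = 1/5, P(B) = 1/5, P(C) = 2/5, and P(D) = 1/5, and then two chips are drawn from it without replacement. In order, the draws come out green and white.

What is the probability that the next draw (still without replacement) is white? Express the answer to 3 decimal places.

Under each hypothesis, the probability of the observed sequence is: P(data | bag A) = (3/6)(3/5) = 3/10; P(data | bag B) = (3/12)(9/11) = 9/44; P(data | bag C) = (2/6)(4/5) = 4/15; P(data | bag D) = (1/11)(10/10) = 1/11.
The prior-weighted likelihoods are 1/5 · 3/10 = 3/50, 1/5 · 9/44 = 9/220, 2/5 · 4/15 = 8/75, 1/5 · 1/11 = 1/55; these sum to 149/660.
The posterior is then P(bag A | data) = 198/745, P(bag B | data) = 27/149, P(bag C | data) = 352/745, P(bag D | data) = 12/149.
Averaging over the posterior, P(white next | data) = (1/2)(198/745) + (4/5)(27/149) + (3/4)(352/745) + (1)(12/149) = 531/745.

0.713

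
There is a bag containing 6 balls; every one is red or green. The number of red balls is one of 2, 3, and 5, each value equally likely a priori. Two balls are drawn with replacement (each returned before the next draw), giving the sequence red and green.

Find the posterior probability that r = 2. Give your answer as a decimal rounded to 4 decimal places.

For each hypothesis, P(data | H) works out to: P(data | r = 2) = (2/6)(4/6) = 2/9; P(data | r = 3) = (3/6)(3/6) = 1/4; P(data | r = 5) = (5/6)(1/6) = 5/36.
Weighting by the prior gives 1/3 · 2/9 = 2/27, 1/3 · 1/4 = 1/12, 1/3 · 5/36 = 5/108; summing to 11/54.
Hence P(r = 2 | data) = (2/27) / (11/54) = 4/11.

0.3636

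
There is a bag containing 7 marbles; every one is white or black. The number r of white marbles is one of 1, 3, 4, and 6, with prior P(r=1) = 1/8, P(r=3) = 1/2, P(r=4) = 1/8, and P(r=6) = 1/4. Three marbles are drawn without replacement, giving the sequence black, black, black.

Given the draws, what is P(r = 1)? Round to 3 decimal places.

For each hypothesis, P(data | H) works out to: P(data | r = 1) = (6/7)(5/6)(4/5) = 4/7; P(data | r = 3) = (4/7)(3/6)(2/5) = 4/35; P(data | r = 4) = (3/7)(2/6)(1/5) = 1/35; P(data | r = 6) = (1/7)(0/6) = 0.
Multiplying each by its prior: 1/8 · 4/7 = 1/14, 1/2 · 4/35 = 2/35, 1/8 · 1/35 = 1/280, 1/4 · 0 = 0; summing to 37/280.
By Bayes' rule, P(r = 1 | data) = (1/14) / (37/280) = 20/37.

0.541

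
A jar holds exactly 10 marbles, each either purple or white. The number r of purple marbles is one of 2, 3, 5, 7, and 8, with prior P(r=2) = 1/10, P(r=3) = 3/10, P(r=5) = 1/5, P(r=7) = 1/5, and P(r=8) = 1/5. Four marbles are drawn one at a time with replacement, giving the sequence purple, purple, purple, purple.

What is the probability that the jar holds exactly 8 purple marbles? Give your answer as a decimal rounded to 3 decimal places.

Compute the likelihood of the observed sequence for each case: P(data | r = 2) = (2/10)(2/10)(2/10)(2/10) = 0.0016; P(data | r = 3) = (3/10)(3/10)(3/10)(3/10) = 0.0081; P(data | r = 5) = (5/10)(5/10)(5/10)(5/10) = 0.0625; P(data | r = 7) = (7/10)(7/10)(7/10)(7/10) = 0.2401; P(data | r = 8) = (8/10)(8/10)(8/10)(8/10) = 0.4096.
Multiplying each by its prior: 1/10 · 0.0016 = 0.00016, 3/10 · 0.0081 = 0.00243, 1/5 · 0.0625 = 0.0125, 1/5 · 0.2401 = 0.04802, 1/5 · 0.4096 = 0.08192; with total 0.14503.
So P(r = 8 | data) = (0.08192) / (0.14503) = 0.56485.

0.565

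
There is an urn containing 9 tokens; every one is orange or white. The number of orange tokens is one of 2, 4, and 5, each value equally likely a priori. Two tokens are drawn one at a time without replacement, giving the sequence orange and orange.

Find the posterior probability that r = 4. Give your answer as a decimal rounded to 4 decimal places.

For each hypothesis, P(data | H) works out to: P(data | r = 2) = (2/9)(1/8) = 1/36; P(data | r = 4) = (4/9)(3/8) = 1/6; P(data | r = 5) = (5/9)(4/8) = 5/18.
Multiplying each by its prior: 1/3 · 1/36 = 1/108, 1/3 · 1/6 = 1/18, 1/3 · 5/18 = 5/54; with total 17/108.
By Bayes' rule, P(r = 4 | data) = (1/18) / (17/108) = 6/17.

0.3529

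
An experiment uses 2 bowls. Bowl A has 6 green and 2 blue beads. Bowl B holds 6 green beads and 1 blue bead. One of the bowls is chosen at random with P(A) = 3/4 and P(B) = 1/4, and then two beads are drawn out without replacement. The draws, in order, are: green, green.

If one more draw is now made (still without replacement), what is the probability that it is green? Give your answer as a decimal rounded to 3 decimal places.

0.708

The likelihood of the observed sequence under each hypothesis: P(data | bowl A) = (6/8)(5/7) = 15/28; P(data | bowl B) = (6/7)(5/6) = 5/7.
Multiplying each by its prior: 3/4 · 15/28 = 45/112, 1/4 · 5/7 = 5/28; with total 65/112.
The posterior is then P(bowl A | data) = 9/13, P(bowl B | data) = 4/13.
The predictive probability is P(green next | data) = (2/3)(9/13) + (4/5)(4/13) = 46/65.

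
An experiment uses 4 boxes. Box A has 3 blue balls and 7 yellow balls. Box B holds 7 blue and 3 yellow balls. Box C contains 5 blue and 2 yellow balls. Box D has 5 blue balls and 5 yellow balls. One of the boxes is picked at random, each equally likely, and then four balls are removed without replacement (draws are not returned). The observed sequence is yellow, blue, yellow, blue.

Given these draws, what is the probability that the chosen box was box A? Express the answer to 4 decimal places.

0.2203

The likelihood of the observed sequence under each hypothesis: P(data | box A) = (7/10)(3/9)(6/8)(2/7) = 0.05; P(data | box B) = (3/10)(7/9)(2/8)(6/7) = 0.05; P(data | box C) = (2/7)(5/6)(1/5)(4/4) = 0.047619; P(data | box D) = (5/10)(5/9)(4/8)(4/7) = 0.079365.
The prior-weighted likelihoods are 1/4 · 0.05 = 0.0125, 1/4 · 0.05 = 0.0125, 1/4 · 0.047619 = 0.011905, 1/4 · 0.079365 = 0.019841; with total 0.056746.
Therefore the posterior P(box A | data) = (0.0125) / (0.056746) = 0.22028.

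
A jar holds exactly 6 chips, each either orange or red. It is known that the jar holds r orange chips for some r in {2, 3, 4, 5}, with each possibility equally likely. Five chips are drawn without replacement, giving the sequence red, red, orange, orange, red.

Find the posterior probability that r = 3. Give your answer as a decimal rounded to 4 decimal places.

0.4286

The likelihood of the observed sequence under each hypothesis: P(data | r = 2) = (4/6)(3/5)(2/4)(1/3)(2/2) = 1/15; P(data | r = 3) = (3/6)(2/5)(3/4)(2/3)(1/2) = 1/20; P(data | r = 4) = (2/6)(1/5)(4/4)(3/3)(0/2) = 0; P(data | r = 5) = (1/6)(0/5) = 0.
Multiplying each by its prior: 1/4 · 1/15 = 1/60, 1/4 · 1/20 = 1/80, 1/4 · 0 = 0, 1/4 · 0 = 0; summing to 7/240.
By Bayes' rule, P(r = 3 | data) = (1/80) / (7/240) = 3/7.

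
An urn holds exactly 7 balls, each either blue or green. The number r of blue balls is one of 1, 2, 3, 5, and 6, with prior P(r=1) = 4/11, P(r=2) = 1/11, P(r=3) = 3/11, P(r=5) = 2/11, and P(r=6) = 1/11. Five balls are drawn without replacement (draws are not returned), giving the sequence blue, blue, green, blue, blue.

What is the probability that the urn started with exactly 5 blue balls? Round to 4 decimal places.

Under each hypothesis, the probability of the observed sequence is: P(data | r = 1) = (1/7)(0/6) = 0; P(data | r = 2) = (2/7)(1/6)(5/5)(0/4) = 0; P(data | r = 3) = (3/7)(2/6)(4/5)(1/4)(0/3) = 0; P(data | r = 5) = (5/7)(4/6)(2/5)(3/4)(2/3) = 2/21; P(data | r = 6) = (6/7)(5/6)(1/5)(4/4)(3/3) = 1/7.
Multiplying each by its prior: 4/11 · 0 = 0, 1/11 · 0 = 0, 3/11 · 0 = 0, 2/11 · 2/21 = 4/231, 1/11 · 1/7 = 1/77; these sum to 1/33.
Therefore the posterior P(r = 5 | data) = (4/231) / (1/33) = 4/7.

0.5714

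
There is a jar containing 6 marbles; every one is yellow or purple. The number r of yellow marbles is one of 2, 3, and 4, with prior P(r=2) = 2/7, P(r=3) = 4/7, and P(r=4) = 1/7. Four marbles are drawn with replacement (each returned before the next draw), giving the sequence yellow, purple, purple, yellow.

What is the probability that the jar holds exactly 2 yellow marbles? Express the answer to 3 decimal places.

The likelihood of the observed sequence under each hypothesis: P(data | r = 2) = (2/6)(4/6)(4/6)(2/6) = 4/81; P(data | r = 3) = (3/6)(3/6)(3/6)(3/6) = 1/16; P(data | r = 4) = (4/6)(2/6)(2/6)(4/6) = 4/81.
Weighting by the prior gives 2/7 · 4/81 = 8/567, 4/7 · 1/16 = 1/28, 1/7 · 4/81 = 4/567; summing to 43/756.
So P(r = 2 | data) = (8/567) / (43/756) = 32/129.

0.248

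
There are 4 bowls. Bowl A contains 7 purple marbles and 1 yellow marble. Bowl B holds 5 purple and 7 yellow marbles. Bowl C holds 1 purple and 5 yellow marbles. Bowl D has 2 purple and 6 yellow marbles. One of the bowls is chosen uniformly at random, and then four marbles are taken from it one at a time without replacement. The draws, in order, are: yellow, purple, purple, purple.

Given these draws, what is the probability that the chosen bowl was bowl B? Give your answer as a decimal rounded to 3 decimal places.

For each hypothesis, P(data | H) works out to: P(data | bowl A) = (1/8)(7/7)(6/6)(5/5) = 0.125; P(data | bowl B) = (7/12)(5/11)(4/10)(3/9) = 0.035354; P(data | bowl C) = (5/6)(1/5)(0/4) = 0; P(data | bowl D) = (6/8)(2/7)(1/6)(0/5) = 0.
Weighting by the prior gives 1/4 · 0.125 = 0.03125, 1/4 · 0.035354 = 0.0088384, 1/4 · 0 = 0, 1/4 · 0 = 0; summing to 0.040088.
By Bayes' rule, P(bowl B | data) = (0.0088384) / (0.040088) = 0.22047.

0.220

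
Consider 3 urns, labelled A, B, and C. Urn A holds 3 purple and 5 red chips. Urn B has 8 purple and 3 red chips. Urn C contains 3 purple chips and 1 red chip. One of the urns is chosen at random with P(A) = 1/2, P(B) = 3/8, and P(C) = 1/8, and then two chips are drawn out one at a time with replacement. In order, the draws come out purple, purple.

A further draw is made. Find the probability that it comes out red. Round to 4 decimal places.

For each hypothesis, P(data | H) works out to: P(data | urn A) = (3/8)(3/8) = 0.14062; P(data | urn B) = (8/11)(8/11) = 0.52893; P(data | urn C) = (3/4)(3/4) = 0.5625.
The prior-weighted likelihoods are 1/2 · 0.14062 = 0.070312, 3/8 · 0.52893 = 0.19835, 1/8 · 0.5625 = 0.070312; summing to 0.33897.
Normalising, the posterior is P(urn A | data) = 0.20743, P(urn B | data) = 0.58514, P(urn C | data) = 0.20743.
The predictive probability is P(red next | data) = (5/8)(0.20743) + (3/11)(0.58514) + (1/4)(0.20743) = 0.34108.

0.3411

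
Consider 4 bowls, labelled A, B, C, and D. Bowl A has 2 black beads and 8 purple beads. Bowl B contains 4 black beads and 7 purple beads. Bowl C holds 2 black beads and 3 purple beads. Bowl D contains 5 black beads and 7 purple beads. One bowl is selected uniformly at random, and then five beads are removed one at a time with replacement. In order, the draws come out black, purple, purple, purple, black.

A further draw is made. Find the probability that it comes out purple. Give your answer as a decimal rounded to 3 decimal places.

For each hypothesis, P(data | H) works out to: P(data | bowl A) = (2/10)(8/10)(8/10)(8/10)(2/10) = 0.02048; P(data | bowl B) = (4/11)(7/11)(7/11)(7/11)(4/11) = 0.034076; P(data | bowl C) = (2/5)(3/5)(3/5)(3/5)(2/5) = 0.03456; P(data | bowl D) = (5/12)(7/12)(7/12)(7/12)(5/12) = 0.034461.
Weighting by the prior gives 1/4 · 0.02048 = 0.00512, 1/4 · 0.034076 = 0.008519, 1/4 · 0.03456 = 0.00864, 1/4 · 0.034461 = 0.0086153; with total 0.030894.
The posterior is then P(bowl A | data) = 0.16573, P(bowl B | data) = 0.27575, P(bowl C | data) = 0.27966, P(bowl D | data) = 0.27886.
So P(purple next | data) = Σ P(purple next | H) P(H | data) = (4/5)(0.16573) + (7/11)(0.27575) + (3/5)(0.27966) + (7/12)(0.27886) = 0.63852.

0.639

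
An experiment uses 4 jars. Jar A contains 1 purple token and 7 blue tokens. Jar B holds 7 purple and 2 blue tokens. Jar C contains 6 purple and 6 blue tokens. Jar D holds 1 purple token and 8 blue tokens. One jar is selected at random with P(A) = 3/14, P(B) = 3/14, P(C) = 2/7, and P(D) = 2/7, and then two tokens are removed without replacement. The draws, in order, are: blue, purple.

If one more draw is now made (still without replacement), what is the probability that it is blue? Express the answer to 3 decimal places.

For each hypothesis, P(data | H) works out to: P(data | jar A) = (7/8)(1/7) = 0.125; P(data | jar B) = (2/9)(7/8) = 0.19444; P(data | jar C) = (6/12)(6/11) = 0.27273; P(data | jar D) = (8/9)(1/8) = 0.11111.
The prior-weighted likelihoods are 3/14 · 0.125 = 0.026786, 3/14 · 0.19444 = 0.041667, 2/7 · 0.27273 = 0.077922, 2/7 · 0.11111 = 0.031746; summing to 0.17812.
Dividing through by the total gives posterior P(jar A | data) = 0.15038, P(jar B | data) = 0.23392, P(jar C | data) = 0.43747, P(jar D | data) = 0.17823.
Averaging over the posterior, P(blue next | data) = (1)(0.15038) + (1/7)(0.23392) + (1/2)(0.43747) + (1)(0.17823) = 0.58076.

0.581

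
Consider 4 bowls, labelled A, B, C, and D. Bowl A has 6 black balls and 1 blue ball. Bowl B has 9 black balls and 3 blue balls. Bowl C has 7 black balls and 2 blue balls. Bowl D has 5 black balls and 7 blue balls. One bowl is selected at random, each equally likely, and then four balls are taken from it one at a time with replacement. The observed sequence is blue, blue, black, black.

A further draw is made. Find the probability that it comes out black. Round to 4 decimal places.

0.6259

Compute the likelihood of the observed sequence for each case: P(data | bowl A) = (1/7)(1/7)(6/7)(6/7) = 0.014994; P(data | bowl B) = (3/12)(3/12)(9/12)(9/12) = 0.035156; P(data | bowl C) = (2/9)(2/9)(7/9)(7/9) = 0.029873; P(data | bowl D) = (7/12)(7/12)(5/12)(5/12) = 0.059076.
Weighting by the prior gives 1/4 · 0.014994 = 0.0037484, 1/4 · 0.035156 = 0.0087891, 1/4 · 0.029873 = 0.0074684, 1/4 · 0.059076 = 0.014769; these sum to 0.034775.
The posterior is then P(bowl A | data) = 0.10779, P(bowl B | data) = 0.25274, P(bowl C | data) = 0.21476, P(bowl D | data) = 0.4247.
So P(black next | data) = Σ P(black next | H) P(H | data) = (6/7)(0.10779) + (3/4)(0.25274) + (7/9)(0.21476) + (5/12)(0.4247) = 0.62595.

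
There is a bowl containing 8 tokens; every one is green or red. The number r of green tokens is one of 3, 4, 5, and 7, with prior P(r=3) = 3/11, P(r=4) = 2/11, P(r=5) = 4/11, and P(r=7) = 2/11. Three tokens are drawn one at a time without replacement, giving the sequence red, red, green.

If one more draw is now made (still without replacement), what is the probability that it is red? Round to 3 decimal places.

0.430

Compute the likelihood of the observed sequence for each case: P(data | r = 3) = (5/8)(4/7)(3/6) = 5/28; P(data | r = 4) = (4/8)(3/7)(4/6) = 1/7; P(data | r = 5) = (3/8)(2/7)(5/6) = 5/56; P(data | r = 7) = (1/8)(0/7) = 0.
The prior-weighted likelihoods are 3/11 · 5/28 = 15/308, 2/11 · 1/7 = 2/77, 4/11 · 5/56 = 5/154, 2/11 · 0 = 0; summing to 3/28.
Normalising, the posterior is P(r = 3 | data) = 5/11, P(r = 4 | data) = 8/33, P(r = 5 | data) = 10/33, P(r = 7 | data) = 0.
Averaging over the posterior, P(red next | data) = (3/5)(5/11) + (2/5)(8/33) + (1/5)(10/33) = 71/165.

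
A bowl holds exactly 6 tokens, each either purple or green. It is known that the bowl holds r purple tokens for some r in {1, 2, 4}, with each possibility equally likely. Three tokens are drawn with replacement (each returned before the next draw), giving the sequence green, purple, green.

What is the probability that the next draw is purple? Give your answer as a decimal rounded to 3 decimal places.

0.349

The likelihood of the observed sequence under each hypothesis: P(data | r = 1) = (5/6)(1/6)(5/6) = 25/216; P(data | r = 2) = (4/6)(2/6)(4/6) = 4/27; P(data | r = 4) = (2/6)(4/6)(2/6) = 2/27.
Weighting by the prior gives 1/3 · 25/216 = 25/648, 1/3 · 4/27 = 4/81, 1/3 · 2/27 = 2/81; these sum to 73/648.
Dividing through by the total gives posterior P(r = 1 | data) = 25/73, P(r = 2 | data) = 32/73, P(r = 4 | data) = 16/73.
So P(purple next | data) = Σ P(purple next | H) P(H | data) = (1/6)(25/73) + (1/3)(32/73) + (2/3)(16/73) = 51/146.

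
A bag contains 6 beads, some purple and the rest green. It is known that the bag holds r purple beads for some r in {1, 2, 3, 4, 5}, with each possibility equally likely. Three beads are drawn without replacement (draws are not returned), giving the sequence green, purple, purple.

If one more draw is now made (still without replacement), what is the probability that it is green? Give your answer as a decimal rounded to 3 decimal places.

The likelihood of the observed sequence under each hypothesis: P(data | r = 1) = (5/6)(1/5)(0/4) = 0; P(data | r = 2) = (4/6)(2/5)(1/4) = 1/15; P(data | r = 3) = (3/6)(3/5)(2/4) = 3/20; P(data | r = 4) = (2/6)(4/5)(3/4) = 1/5; P(data | r = 5) = (1/6)(5/5)(4/4) = 1/6.
Weighting by the prior gives 1/5 · 0 = 0, 1/5 · 1/15 = 1/75, 1/5 · 3/20 = 3/100, 1/5 · 1/5 = 1/25, 1/5 · 1/6 = 1/30; with total 7/60.
The posterior is then P(r = 1 | data) = 0, P(r = 2 | data) = 4/35, P(r = 3 | data) = 9/35, P(r = 4 | data) = 12/35, P(r = 5 | data) = 2/7.
So P(green next | data) = Σ P(green next | H) P(H | data) = (1)(4/35) + (2/3)(9/35) + (1/3)(12/35) + (0)(2/7) = 2/5.

0.400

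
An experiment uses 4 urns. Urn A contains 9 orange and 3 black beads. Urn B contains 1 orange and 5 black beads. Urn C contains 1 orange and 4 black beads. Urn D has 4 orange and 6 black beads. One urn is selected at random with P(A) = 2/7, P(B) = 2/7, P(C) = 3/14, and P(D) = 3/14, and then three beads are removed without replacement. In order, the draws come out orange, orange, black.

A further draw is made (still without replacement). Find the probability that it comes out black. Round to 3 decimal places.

Under each hypothesis, the probability of the observed sequence is: P(data | urn A) = (9/12)(8/11)(3/10) = 9/55; P(data | urn B) = (1/6)(0/5) = 0; P(data | urn C) = (1/5)(0/4) = 0; P(data | urn D) = (4/10)(3/9)(6/8) = 1/10.
Multiplying each by its prior: 2/7 · 9/55 = 18/385, 2/7 · 0 = 0, 3/14 · 0 = 0, 3/14 · 1/10 = 3/140; summing to 3/44.
The posterior is then P(urn A | data) = 24/35, P(urn B | data) = 0, P(urn C | data) = 0, P(urn D | data) = 11/35.
The predictive probability is P(black next | data) = (2/9)(24/35) + (5/7)(11/35) = 277/735.

0.377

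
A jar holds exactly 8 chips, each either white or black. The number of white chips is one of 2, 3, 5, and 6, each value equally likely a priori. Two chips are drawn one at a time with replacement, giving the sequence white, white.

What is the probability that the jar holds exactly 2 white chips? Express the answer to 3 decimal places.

0.054

The likelihood of the observed sequence under each hypothesis: P(data | r = 2) = (2/8)(2/8) = 1/16; P(data | r = 3) = (3/8)(3/8) = 9/64; P(data | r = 5) = (5/8)(5/8) = 25/64; P(data | r = 6) = (6/8)(6/8) = 9/16.
Weighting by the prior gives 1/4 · 1/16 = 1/64, 1/4 · 9/64 = 9/256, 1/4 · 25/64 = 25/256, 1/4 · 9/16 = 9/64; summing to 37/128.
Therefore the posterior P(r = 2 | data) = (1/64) / (37/128) = 2/37.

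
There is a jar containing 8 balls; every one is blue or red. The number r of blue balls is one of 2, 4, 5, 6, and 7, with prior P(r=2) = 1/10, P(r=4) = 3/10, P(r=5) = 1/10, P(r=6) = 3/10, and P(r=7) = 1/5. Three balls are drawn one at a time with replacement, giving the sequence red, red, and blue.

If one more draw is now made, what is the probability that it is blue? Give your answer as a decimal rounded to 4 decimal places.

0.5275

For each hypothesis, P(data | H) works out to: P(data | r = 2) = (6/8)(6/8)(2/8) = 0.14062; P(data | r = 4) = (4/8)(4/8)(4/8) = 0.125; P(data | r = 5) = (3/8)(3/8)(5/8) = 0.087891; P(data | r = 6) = (2/8)(2/8)(6/8) = 0.046875; P(data | r = 7) = (1/8)(1/8)(7/8) = 0.013672.
Weighting by the prior gives 1/10 · 0.14062 = 0.014063, 3/10 · 0.125 = 0.0375, 1/10 · 0.087891 = 0.0087891, 3/10 · 0.046875 = 0.014063, 1/5 · 0.013672 = 0.0027344; with total 0.077148.
The posterior is then P(r = 2 | data) = 0.18228, P(r = 4 | data) = 0.48608, P(r = 5 | data) = 0.11392, P(r = 6 | data) = 0.18228, P(r = 7 | data) = 0.035443.
Averaging over the posterior, P(blue next | data) = (1/4)(0.18228) + (1/2)(0.48608) + (5/8)(0.11392) + (3/4)(0.18228) + (7/8)(0.035443) = 0.52753.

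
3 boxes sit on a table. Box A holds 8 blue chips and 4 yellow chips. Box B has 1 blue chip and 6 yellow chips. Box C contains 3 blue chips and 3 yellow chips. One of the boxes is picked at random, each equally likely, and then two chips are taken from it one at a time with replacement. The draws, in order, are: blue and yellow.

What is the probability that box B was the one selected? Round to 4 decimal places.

Under each hypothesis, the probability of the observed sequence is: P(data | box A) = (8/12)(4/12) = 0.22222; P(data | box B) = (1/7)(6/7) = 0.12245; P(data | box C) = (3/6)(3/6) = 0.25.
Multiplying each by its prior: 1/3 · 0.22222 = 0.074074, 1/3 · 0.12245 = 0.040816, 1/3 · 0.25 = 0.083333; with total 0.19822.
By Bayes' rule, P(box B | data) = (0.040816) / (0.19822) = 0.20591.

0.2059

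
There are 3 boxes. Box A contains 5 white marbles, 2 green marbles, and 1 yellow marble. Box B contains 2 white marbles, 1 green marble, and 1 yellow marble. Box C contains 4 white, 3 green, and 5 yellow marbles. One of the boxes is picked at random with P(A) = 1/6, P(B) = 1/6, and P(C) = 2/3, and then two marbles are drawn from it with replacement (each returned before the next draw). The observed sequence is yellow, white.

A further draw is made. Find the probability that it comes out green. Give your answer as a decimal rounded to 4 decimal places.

0.2500

Under each hypothesis, the probability of the observed sequence is: P(data | box A) = (1/8)(5/8) = 0.078125; P(data | box B) = (1/4)(2/4) = 0.125; P(data | box C) = (5/12)(4/12) = 0.13889.
The prior-weighted likelihoods are 1/6 · 0.078125 = 0.013021, 1/6 · 0.125 = 0.020833, 2/3 · 0.13889 = 0.092593; these sum to 0.12645.
Dividing through by the total gives posterior P(box A | data) = 0.10297, P(box B | data) = 0.16476, P(box C | data) = 0.73227.
The predictive probability is P(green next | data) = (1/4)(0.10297) + (1/4)(0.16476) + (1/4)(0.73227) = 0.25.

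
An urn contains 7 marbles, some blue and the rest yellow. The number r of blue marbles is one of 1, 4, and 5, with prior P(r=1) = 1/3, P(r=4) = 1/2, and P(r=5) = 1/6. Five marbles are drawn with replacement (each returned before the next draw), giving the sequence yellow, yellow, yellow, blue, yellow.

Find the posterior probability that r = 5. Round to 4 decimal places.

Under each hypothesis, the probability of the observed sequence is: P(data | r = 1) = (6/7)(6/7)(6/7)(1/7)(6/7) = 0.077111; P(data | r = 4) = (3/7)(3/7)(3/7)(4/7)(3/7) = 0.019278; P(data | r = 5) = (2/7)(2/7)(2/7)(5/7)(2/7) = 0.0047599.
Weighting by the prior gives 1/3 · 0.077111 = 0.025704, 1/2 · 0.019278 = 0.0096388, 1/6 · 0.0047599 = 0.00079332; these sum to 0.036136.
Hence P(r = 5 | data) = (0.00079332) / (0.036136) = 0.021954.

0.0220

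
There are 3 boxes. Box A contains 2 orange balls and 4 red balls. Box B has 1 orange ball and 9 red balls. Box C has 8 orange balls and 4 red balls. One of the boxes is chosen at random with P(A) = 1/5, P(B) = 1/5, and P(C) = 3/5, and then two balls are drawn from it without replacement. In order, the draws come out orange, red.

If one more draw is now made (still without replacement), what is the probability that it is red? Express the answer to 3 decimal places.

0.474

The likelihood of the observed sequence under each hypothesis: P(data | box A) = (2/6)(4/5) = 0.26667; P(data | box B) = (1/10)(9/9) = 0.1; P(data | box C) = (8/12)(4/11) = 0.24242.
The prior-weighted likelihoods are 1/5 · 0.26667 = 0.053333, 1/5 · 0.1 = 0.02, 3/5 · 0.24242 = 0.14545; summing to 0.21879.
Normalising, the posterior is P(box A | data) = 0.24377, P(box B | data) = 0.091413, P(box C | data) = 0.66482.
The predictive probability is P(red next | data) = (3/4)(0.24377) + (1)(0.091413) + (3/10)(0.66482) = 0.47368.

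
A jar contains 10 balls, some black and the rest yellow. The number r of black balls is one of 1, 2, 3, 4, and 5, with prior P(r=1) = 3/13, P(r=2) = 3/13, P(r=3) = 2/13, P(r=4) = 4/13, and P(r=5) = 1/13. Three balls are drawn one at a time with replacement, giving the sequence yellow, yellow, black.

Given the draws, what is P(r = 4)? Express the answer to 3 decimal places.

Compute the likelihood of the observed sequence for each case: P(data | r = 1) = (9/10)(9/10)(1/10) = 0.081; P(data | r = 2) = (8/10)(8/10)(2/10) = 0.128; P(data | r = 3) = (7/10)(7/10)(3/10) = 0.147; P(data | r = 4) = (6/10)(6/10)(4/10) = 0.144; P(data | r = 5) = (5/10)(5/10)(5/10) = 0.125.
The prior-weighted likelihoods are 3/13 · 0.081 = 0.018692, 3/13 · 0.128 = 0.029538, 2/13 · 0.147 = 0.022615, 4/13 · 0.144 = 0.044308, 1/13 · 0.125 = 0.0096154; with total 0.12477.
By Bayes' rule, P(r = 4 | data) = (0.044308) / (0.12477) = 0.35512.

0.355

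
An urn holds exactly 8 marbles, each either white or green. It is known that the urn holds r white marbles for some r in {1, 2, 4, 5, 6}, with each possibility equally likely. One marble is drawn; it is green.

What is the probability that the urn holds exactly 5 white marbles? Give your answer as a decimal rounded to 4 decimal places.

Under each hypothesis, the probability of this draw is: P(data | r = 1) = (7/8) = 7/8; P(data | r = 2) = (6/8) = 3/4; P(data | r = 4) = (4/8) = 1/2; P(data | r = 5) = (3/8) = 3/8; P(data | r = 6) = (2/8) = 1/4.
Multiplying each by its prior: 1/5 · 7/8 = 7/40, 1/5 · 3/4 = 3/20, 1/5 · 1/2 = 1/10, 1/5 · 3/8 = 3/40, 1/5 · 1/4 = 1/20; with total 11/20.
So P(r = 5 | data) = (3/40) / (11/20) = 3/22.

0.1364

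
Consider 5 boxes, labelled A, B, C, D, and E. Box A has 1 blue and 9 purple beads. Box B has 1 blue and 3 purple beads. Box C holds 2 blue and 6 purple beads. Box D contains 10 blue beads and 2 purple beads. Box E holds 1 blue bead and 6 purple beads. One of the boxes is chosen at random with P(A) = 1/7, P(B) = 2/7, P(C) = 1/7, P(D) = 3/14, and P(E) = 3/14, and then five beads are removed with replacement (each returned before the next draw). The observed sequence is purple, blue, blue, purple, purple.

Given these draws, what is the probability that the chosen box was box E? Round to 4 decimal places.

0.1745

Under each hypothesis, the probability of the observed sequence is: P(data | box A) = (9/10)(1/10)(1/10)(9/10)(9/10) = 0.00729; P(data | box B) = (3/4)(1/4)(1/4)(3/4)(3/4) = 0.026367; P(data | box C) = (6/8)(2/8)(2/8)(6/8)(6/8) = 0.026367; P(data | box D) = (2/12)(10/12)(10/12)(2/12)(2/12) = 0.003215; P(data | box E) = (6/7)(1/7)(1/7)(6/7)(6/7) = 0.012852.
Weighting by the prior gives 1/7 · 0.00729 = 0.0010414, 2/7 · 0.026367 = 0.0075335, 1/7 · 0.026367 = 0.0037667, 3/14 · 0.003215 = 0.00068893, 3/14 · 0.012852 = 0.002754; summing to 0.015785.
Therefore the posterior P(box E | data) = (0.002754) / (0.015785) = 0.17447.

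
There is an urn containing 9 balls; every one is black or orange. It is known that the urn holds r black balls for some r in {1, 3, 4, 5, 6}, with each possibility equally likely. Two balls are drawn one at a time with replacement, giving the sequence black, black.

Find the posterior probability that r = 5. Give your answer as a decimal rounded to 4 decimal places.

0.2874

Under each hypothesis, the probability of the observed sequence is: P(data | r = 1) = (1/9)(1/9) = 1/81; P(data | r = 3) = (3/9)(3/9) = 1/9; P(data | r = 4) = (4/9)(4/9) = 16/81; P(data | r = 5) = (5/9)(5/9) = 25/81; P(data | r = 6) = (6/9)(6/9) = 4/9.
Weighting by the prior gives 1/5 · 1/81 = 1/405, 1/5 · 1/9 = 1/45, 1/5 · 16/81 = 16/405, 1/5 · 25/81 = 5/81, 1/5 · 4/9 = 4/45; these sum to 29/135.
Hence P(r = 5 | data) = (5/81) / (29/135) = 25/87.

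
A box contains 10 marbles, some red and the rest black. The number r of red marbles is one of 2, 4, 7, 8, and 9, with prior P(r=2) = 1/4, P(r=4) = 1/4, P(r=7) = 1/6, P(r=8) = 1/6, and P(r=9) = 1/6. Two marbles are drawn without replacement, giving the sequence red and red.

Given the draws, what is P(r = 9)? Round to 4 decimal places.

0.3770

Compute the likelihood of the observed sequence for each case: P(data | r = 2) = (2/10)(1/9) = 1/45; P(data | r = 4) = (4/10)(3/9) = 2/15; P(data | r = 7) = (7/10)(6/9) = 7/15; P(data | r = 8) = (8/10)(7/9) = 28/45; P(data | r = 9) = (9/10)(8/9) = 4/5.
Weighting by the prior gives 1/4 · 1/45 = 1/180, 1/4 · 2/15 = 1/30, 1/6 · 7/15 = 7/90, 1/6 · 28/45 = 14/135, 1/6 · 4/5 = 2/15; these sum to 191/540.
So P(r = 9 | data) = (2/15) / (191/540) = 72/191.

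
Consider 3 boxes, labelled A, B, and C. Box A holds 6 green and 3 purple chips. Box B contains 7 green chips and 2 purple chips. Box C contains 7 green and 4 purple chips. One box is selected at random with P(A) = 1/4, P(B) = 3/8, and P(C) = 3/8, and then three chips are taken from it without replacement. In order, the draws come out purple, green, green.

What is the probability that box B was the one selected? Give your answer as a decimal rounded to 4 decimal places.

0.3660

For each hypothesis, P(data | H) works out to: P(data | box A) = (3/9)(6/8)(5/7) = 0.17857; P(data | box B) = (2/9)(7/8)(6/7) = 0.16667; P(data | box C) = (4/11)(7/10)(6/9) = 0.1697.
Weighting by the prior gives 1/4 · 0.17857 = 0.044643, 3/8 · 0.16667 = 0.0625, 3/8 · 0.1697 = 0.063636; with total 0.17078.
Therefore the posterior P(box B | data) = (0.0625) / (0.17078) = 0.36597.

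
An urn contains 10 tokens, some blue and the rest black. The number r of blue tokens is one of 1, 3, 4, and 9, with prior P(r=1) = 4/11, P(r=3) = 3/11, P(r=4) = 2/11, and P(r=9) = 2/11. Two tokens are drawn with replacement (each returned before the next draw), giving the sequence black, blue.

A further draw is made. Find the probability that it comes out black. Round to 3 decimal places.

0.649

For each hypothesis, P(data | H) works out to: P(data | r = 1) = (9/10)(1/10) = 0.09; P(data | r = 3) = (7/10)(3/10) = 0.21; P(data | r = 4) = (6/10)(4/10) = 0.24; P(data | r = 9) = (1/10)(9/10) = 0.09.
Multiplying each by its prior: 4/11 · 0.09 = 0.032727, 3/11 · 0.21 = 0.057273, 2/11 · 0.24 = 0.043636, 2/11 · 0.09 = 0.016364; these sum to 0.15.
Dividing through by the total gives posterior P(r = 1 | data) = 0.21818, P(r = 3 | data) = 0.38182, P(r = 4 | data) = 0.29091, P(r = 9 | data) = 0.10909.
So P(black next | data) = Σ P(black next | H) P(H | data) = (9/10)(0.21818) + (7/10)(0.38182) + (3/5)(0.29091) + (1/10)(0.10909) = 0.64909.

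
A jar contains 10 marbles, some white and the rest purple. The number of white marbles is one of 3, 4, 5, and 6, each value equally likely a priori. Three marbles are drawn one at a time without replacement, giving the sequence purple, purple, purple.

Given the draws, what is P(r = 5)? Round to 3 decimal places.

0.145

Compute the likelihood of the observed sequence for each case: P(data | r = 3) = (7/10)(6/9)(5/8) = 7/24; P(data | r = 4) = (6/10)(5/9)(4/8) = 1/6; P(data | r = 5) = (5/10)(4/9)(3/8) = 1/12; P(data | r = 6) = (4/10)(3/9)(2/8) = 1/30.
Weighting by the prior gives 1/4 · 7/24 = 7/96, 1/4 · 1/6 = 1/24, 1/4 · 1/12 = 1/48, 1/4 · 1/30 = 1/120; these sum to 23/160.
By Bayes' rule, P(r = 5 | data) = (1/48) / (23/160) = 10/69.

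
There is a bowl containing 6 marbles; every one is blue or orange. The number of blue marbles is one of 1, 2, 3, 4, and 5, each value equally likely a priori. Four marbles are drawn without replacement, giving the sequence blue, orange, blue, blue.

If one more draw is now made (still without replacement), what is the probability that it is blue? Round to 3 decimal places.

0.667

Compute the likelihood of the observed sequence for each case: P(data | r = 1) = (1/6)(5/5)(0/4) = 0; P(data | r = 2) = (2/6)(4/5)(1/4)(0/3) = 0; P(data | r = 3) = (3/6)(3/5)(2/4)(1/3) = 1/20; P(data | r = 4) = (4/6)(2/5)(3/4)(2/3) = 2/15; P(data | r = 5) = (5/6)(1/5)(4/4)(3/3) = 1/6.
Multiplying each by its prior: 1/5 · 0 = 0, 1/5 · 0 = 0, 1/5 · 1/20 = 1/100, 1/5 · 2/15 = 2/75, 1/5 · 1/6 = 1/30; these sum to 7/100.
Dividing through by the total gives posterior P(r = 1 | data) = 0, P(r = 2 | data) = 0, P(r = 3 | data) = 1/7, P(r = 4 | data) = 8/21, P(r = 5 | data) = 10/21.
So P(blue next | data) = Σ P(blue next | H) P(H | data) = (0)(1/7) + (1/2)(8/21) + (1)(10/21) = 2/3.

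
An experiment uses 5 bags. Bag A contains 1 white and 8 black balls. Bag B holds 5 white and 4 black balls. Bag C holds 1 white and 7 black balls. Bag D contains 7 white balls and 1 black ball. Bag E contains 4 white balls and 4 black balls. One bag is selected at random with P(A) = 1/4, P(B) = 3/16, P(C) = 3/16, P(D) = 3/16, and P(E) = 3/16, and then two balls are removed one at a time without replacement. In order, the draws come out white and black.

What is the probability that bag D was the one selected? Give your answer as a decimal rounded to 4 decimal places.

Compute the likelihood of the observed sequence for each case: P(data | bag A) = (1/9)(8/8) = 0.11111; P(data | bag B) = (5/9)(4/8) = 0.27778; P(data | bag C) = (1/8)(7/7) = 0.125; P(data | bag D) = (7/8)(1/7) = 0.125; P(data | bag E) = (4/8)(4/7) = 0.28571.
Multiplying each by its prior: 1/4 · 0.11111 = 0.027778, 3/16 · 0.27778 = 0.052083, 3/16 · 0.125 = 0.023438, 3/16 · 0.125 = 0.023438, 3/16 · 0.28571 = 0.053571; these sum to 0.18031.
Therefore the posterior P(bag D | data) = (0.023438) / (0.18031) = 0.12999.

0.1300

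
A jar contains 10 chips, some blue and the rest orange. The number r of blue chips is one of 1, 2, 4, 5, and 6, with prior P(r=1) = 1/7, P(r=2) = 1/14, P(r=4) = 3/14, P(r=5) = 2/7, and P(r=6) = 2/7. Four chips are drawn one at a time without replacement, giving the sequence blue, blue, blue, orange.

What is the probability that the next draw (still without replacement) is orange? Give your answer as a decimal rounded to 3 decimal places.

0.597

For each hypothesis, P(data | H) works out to: P(data | r = 1) = (1/10)(0/9) = 0; P(data | r = 2) = (2/10)(1/9)(0/8) = 0; P(data | r = 4) = (4/10)(3/9)(2/8)(6/7) = 1/35; P(data | r = 5) = (5/10)(4/9)(3/8)(5/7) = 5/84; P(data | r = 6) = (6/10)(5/9)(4/8)(4/7) = 2/21.
The prior-weighted likelihoods are 1/7 · 0 = 0, 1/14 · 0 = 0, 3/14 · 1/35 = 3/490, 2/7 · 5/84 = 5/294, 2/7 · 2/21 = 4/147; summing to 37/735.
Dividing through by the total gives posterior P(r = 1 | data) = 0, P(r = 2 | data) = 0, P(r = 4 | data) = 9/74, P(r = 5 | data) = 25/74, P(r = 6 | data) = 20/37.
So P(orange next | data) = Σ P(orange next | H) P(H | data) = (5/6)(9/74) + (2/3)(25/74) + (1/2)(20/37) = 265/444.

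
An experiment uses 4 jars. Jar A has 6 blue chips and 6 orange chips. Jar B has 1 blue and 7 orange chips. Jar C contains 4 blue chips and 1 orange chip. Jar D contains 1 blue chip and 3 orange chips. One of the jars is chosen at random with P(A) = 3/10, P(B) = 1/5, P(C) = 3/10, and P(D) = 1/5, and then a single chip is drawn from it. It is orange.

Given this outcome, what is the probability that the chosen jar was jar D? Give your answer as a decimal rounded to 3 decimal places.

Compute the likelihood of this draw for each case: P(data | jar A) = (6/12) = 1/2; P(data | jar B) = (7/8) = 7/8; P(data | jar C) = (1/5) = 1/5; P(data | jar D) = (3/4) = 3/4.
Multiplying each by its prior: 3/10 · 1/2 = 3/20, 1/5 · 7/8 = 7/40, 3/10 · 1/5 = 3/50, 1/5 · 3/4 = 3/20; summing to 107/200.
By Bayes' rule, P(jar D | data) = (3/20) / (107/200) = 30/107.

0.280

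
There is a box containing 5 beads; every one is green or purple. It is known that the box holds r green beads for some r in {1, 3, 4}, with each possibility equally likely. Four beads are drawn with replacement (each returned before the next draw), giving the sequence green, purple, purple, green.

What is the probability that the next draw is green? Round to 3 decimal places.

0.553

The likelihood of the observed sequence under each hypothesis: P(data | r = 1) = (1/5)(4/5)(4/5)(1/5) = 0.0256; P(data | r = 3) = (3/5)(2/5)(2/5)(3/5) = 0.0576; P(data | r = 4) = (4/5)(1/5)(1/5)(4/5) = 0.0256.
Weighting by the prior gives 1/3 · 0.0256 = 0.0085333, 1/3 · 0.0576 = 0.0192, 1/3 · 0.0256 = 0.0085333; these sum to 0.036267.
Dividing through by the total gives posterior P(r = 1 | data) = 0.23529, P(r = 3 | data) = 0.52941, P(r = 4 | data) = 0.23529.
The predictive probability is P(green next | data) = (1/5)(0.23529) + (3/5)(0.52941) + (4/5)(0.23529) = 0.55294.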